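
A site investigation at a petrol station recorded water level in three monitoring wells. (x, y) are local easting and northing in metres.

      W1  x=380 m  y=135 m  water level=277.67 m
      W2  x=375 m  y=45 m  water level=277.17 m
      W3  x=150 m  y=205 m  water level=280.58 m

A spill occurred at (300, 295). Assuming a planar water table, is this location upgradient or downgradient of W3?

Three-point gradient (reference W1): Δ to W2 = (-5, -90, -0.50), Δ to W3 = (-230, 70, +2.91).
∂h/∂x = -0.01078, ∂h/∂y = +0.006154 (det = -21050).
Head at (300, 295) = 277.67 + (-0.01078)·(-80) + (+0.006154)·(160) = 279.52 m.
That is lower than the 280.58 m at W3, so the point is downgradient.

downgradient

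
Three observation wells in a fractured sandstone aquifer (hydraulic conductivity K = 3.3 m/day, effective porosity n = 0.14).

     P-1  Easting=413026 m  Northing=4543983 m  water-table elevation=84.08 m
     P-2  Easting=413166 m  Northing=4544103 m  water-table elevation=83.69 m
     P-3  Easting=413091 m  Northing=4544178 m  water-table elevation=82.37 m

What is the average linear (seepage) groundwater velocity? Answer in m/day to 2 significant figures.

0.30 m/day

Differences from P-1: to P-2 (Δx, Δy, Δh) = (140, 120, -0.39); to P-3 = (65, 195, -1.71).
Solve a·Δx + b·Δy = Δh: det = 140·195 − 65·120 = 19500.
∂h/∂x = [(-0.39)·195 − (-1.71)·120] / 19500 = +0.006623
∂h/∂y = [140·(-1.71) − 65·(-0.39)] / 19500 = -0.01098
|∇h| = √(0.006623² + -0.01098²) = 0.01282
Seepage velocity v = K·i/n = 3.3 × 0.01282 / 0.14 = 0.3022 m/day.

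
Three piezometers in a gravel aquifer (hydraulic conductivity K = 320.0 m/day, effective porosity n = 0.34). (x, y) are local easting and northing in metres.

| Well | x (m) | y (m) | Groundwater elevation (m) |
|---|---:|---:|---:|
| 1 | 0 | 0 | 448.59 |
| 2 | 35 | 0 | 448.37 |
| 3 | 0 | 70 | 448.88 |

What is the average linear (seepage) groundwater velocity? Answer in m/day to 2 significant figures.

∂h/∂x = (448.37 − 448.59) / (35 − 0) = -0.006286
∂h/∂y = (448.88 − 448.59) / (70 − 0) = +0.004143
|∇h| = √(-0.006286² + 0.004143²) = 0.007528
Seepage velocity v = K·i/n = 320.0 × 0.007528 / 0.34 = 7.085 m/day.

7.1 m/day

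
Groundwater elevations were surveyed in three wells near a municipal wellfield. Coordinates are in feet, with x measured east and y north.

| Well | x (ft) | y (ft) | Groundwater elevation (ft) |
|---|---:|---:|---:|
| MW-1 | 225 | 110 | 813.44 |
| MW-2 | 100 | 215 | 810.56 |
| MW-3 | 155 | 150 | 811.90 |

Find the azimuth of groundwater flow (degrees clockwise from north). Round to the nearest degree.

Three-point gradient (reference MW-1): Δ to MW-2 = (-125, 105, -2.88), Δ to MW-3 = (-70, 40, -1.54).
∂h/∂x = +0.01979, ∂h/∂y = -0.003872 (det = 2350).
Flow direction (−∇h) has components (-0.01979 E, +0.003872 N).
Azimuth = atan2(E, N) = atan2(-0.01979, +0.003872) = 281.1° ≈ 281°.

281°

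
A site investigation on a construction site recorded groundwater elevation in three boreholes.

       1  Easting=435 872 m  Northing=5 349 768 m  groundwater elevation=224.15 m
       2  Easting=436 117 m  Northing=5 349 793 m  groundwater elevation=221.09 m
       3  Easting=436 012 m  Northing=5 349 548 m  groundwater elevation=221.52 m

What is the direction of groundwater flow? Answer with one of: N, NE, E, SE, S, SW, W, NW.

E

Taking 1 as reference: 2−1 = (245, 25, -3.06); 3−1 = (140, -220, -2.63).
Determinant of the coordinate differences = 245·(-220) − 140·25 = -57400.
∂h/∂x = [(-3.06)·(-220) − (-2.63)·25] / -57400 = -0.01287
∂h/∂y = [245·(-2.63) − 140·(-3.06)] / -57400 = +0.003762
Flow = −∇h = (+0.01287 east, -0.003762 north), which points east.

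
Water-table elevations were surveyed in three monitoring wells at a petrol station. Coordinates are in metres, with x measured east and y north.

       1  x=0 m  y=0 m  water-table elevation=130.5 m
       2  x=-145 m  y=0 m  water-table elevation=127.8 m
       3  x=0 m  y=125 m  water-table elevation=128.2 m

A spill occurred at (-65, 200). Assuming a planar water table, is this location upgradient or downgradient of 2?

∂h/∂x = (127.8 − 130.5) / (-145 − 0) = +0.01862
∂h/∂y = (128.2 − 130.5) / (125 − 0) = -0.01840
Head at (-65, 200) = 130.5 + (+0.01862)·(-65) + (-0.01840)·(200) = 125.61 m.
That is lower than the 127.8 m at 2, so the point is downgradient.

downgradient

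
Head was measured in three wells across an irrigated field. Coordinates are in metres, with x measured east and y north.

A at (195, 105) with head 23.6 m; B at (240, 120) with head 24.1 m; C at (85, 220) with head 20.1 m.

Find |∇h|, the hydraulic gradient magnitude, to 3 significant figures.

0.0220

With h = a·x + b·y + c and A as origin, the differences give:
  45·a + 15·b = +0.5
  (-110)·a + 115·b = -3.5
Eliminate b (×115 and ×15, subtract): 6825·a = 110.00 → a = ∂h/∂x = +0.01612
Back-substitute: b = ∂h/∂y = -0.01502.
|∇h| = √(0.01612² + -0.01502²) = 0.02203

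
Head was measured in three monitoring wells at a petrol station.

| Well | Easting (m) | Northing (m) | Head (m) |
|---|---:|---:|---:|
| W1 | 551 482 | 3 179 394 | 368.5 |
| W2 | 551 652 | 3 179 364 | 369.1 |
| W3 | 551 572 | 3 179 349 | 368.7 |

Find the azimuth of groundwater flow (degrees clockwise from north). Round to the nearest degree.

226°

Taking W1 as reference: W2−W1 = (170, -30, +0.6); W3−W1 = (90, -45, +0.2).
Determinant of the coordinate differences = 170·(-45) − 90·(-30) = -4950.
∂h/∂x = [(+0.6)·(-45) − (+0.2)·(-30)] / -4950 = +0.004242
∂h/∂y = [170·(+0.2) − 90·(+0.6)] / -4950 = +0.004040
Flow direction (−∇h) has components (-0.004242 E, -0.004040 N).
Azimuth = atan2(E, N) = atan2(-0.004242, -0.004040) = 226.4° ≈ 226°.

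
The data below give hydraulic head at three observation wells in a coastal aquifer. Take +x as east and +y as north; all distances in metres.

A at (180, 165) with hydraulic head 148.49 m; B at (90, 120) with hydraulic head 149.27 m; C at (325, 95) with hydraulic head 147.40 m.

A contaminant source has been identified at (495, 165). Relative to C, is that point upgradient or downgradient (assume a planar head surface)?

With h = a·x + b·y + c and A as origin, the differences give:
  (-90)·a + (-45)·b = +0.78
  145·a + (-70)·b = -1.09
Eliminate b (×(-70) and ×(-45), subtract): 12825·a = -103.650 → a = ∂h/∂x = -0.008082
Back-substitute: b = ∂h/∂y = -0.001170.
Head at (495, 165) = 148.49 + (-0.008082)·(315) + (-0.001170)·(0) = 145.94 m.
That is lower than the 147.40 m at C, so the point is downgradient.

downgradient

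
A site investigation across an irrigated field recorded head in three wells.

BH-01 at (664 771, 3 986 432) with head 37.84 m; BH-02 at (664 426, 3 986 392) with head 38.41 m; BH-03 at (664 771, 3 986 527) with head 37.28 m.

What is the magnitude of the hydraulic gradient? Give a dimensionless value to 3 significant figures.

Differences from BH-01: to BH-02 (Δx, Δy, Δh) = (-345, -40, +0.57); to BH-03 = (0, 95, -0.56).
Determinant of the coordinate differences = (-345)·95 − 0·(-40) = -32775.
∂h/∂x = [(+0.57)·95 − (-0.56)·(-40)] / -32775 = -0.0009687
∂h/∂y = [(-345)·(-0.56) − 0·(+0.57)] / -32775 = -0.005895
|∇h| = √(-0.0009687² + -0.005895²) = 0.005974

0.00597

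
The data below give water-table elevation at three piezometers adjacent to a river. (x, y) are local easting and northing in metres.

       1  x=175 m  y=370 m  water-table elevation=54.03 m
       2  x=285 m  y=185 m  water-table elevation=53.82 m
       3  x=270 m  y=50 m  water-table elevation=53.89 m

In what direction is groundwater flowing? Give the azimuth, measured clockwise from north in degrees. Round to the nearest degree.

084°

Taking 1 as reference: 2−1 = (110, -185, -0.21); 3−1 = (95, -320, -0.14).
Solve a·Δx + b·Δy = Δh: det = 110·(-320) − 95·(-185) = -17625.
∂h/∂x = [(-0.21)·(-320) − (-0.14)·(-185)] / -17625 = -0.002343
∂h/∂y = [110·(-0.14) − 95·(-0.21)] / -17625 = -0.0002582
Flow direction (−∇h) has components (+0.002343 E, +0.0002582 N).
Azimuth = atan2(E, N) = atan2(+0.002343, +0.0002582) = 83.7° ≈ 084°.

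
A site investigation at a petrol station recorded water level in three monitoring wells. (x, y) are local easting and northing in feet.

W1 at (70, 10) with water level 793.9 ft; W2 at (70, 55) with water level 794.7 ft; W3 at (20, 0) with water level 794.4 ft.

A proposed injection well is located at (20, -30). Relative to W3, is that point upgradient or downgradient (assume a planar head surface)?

Taking W1 as reference: W2−W1 = (0, 45, +0.8); W3−W1 = (-50, -10, +0.5).
Solve a·Δx + b·Δy = Δh: det = 0·(-10) − (-50)·45 = 2250.
∂h/∂x = [(+0.8)·(-10) − (+0.5)·45] / 2250 = -0.01356
∂h/∂y = [0·(+0.5) − (-50)·(+0.8)] / 2250 = +0.01778
Head at (20, -30) = 793.9 + (-0.01356)·(-50) + (+0.01778)·(-40) = 793.87 ft.
That is lower than the 794.4 ft at W3, so the point is downgradient.

downgradient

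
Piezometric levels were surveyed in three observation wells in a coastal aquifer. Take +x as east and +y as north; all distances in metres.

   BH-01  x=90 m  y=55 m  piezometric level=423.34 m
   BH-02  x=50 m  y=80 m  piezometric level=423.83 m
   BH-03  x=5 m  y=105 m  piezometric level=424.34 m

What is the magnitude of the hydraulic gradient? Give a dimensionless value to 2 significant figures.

Differences from BH-01: to BH-02 (Δx, Δy, Δh) = (-40, 25, +0.49); to BH-03 = (-85, 50, +1.00).
Determinant of the coordinate differences = (-40)·50 − (-85)·25 = 125.
∂h/∂x = [(+0.49)·50 − (+1.00)·25] / 125 = -0.004000
∂h/∂y = [(-40)·(+1.00) − (-85)·(+0.49)] / 125 = +0.01320
|∇h| = √(-0.004000² + 0.01320²) = 0.01379

0.014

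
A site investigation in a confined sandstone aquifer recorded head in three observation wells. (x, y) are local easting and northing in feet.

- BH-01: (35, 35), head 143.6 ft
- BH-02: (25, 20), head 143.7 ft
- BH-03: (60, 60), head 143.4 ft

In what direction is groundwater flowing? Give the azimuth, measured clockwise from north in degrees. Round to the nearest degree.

045°

With h = a·x + b·y + c and BH-01 as origin, the differences give:
  (-10)·a + (-15)·b = +0.1
  25·a + 25·b = -0.2
Eliminate b (×25 and ×(-15), subtract): 125·a = -0.50 → a = ∂h/∂x = -0.004000
Back-substitute: b = ∂h/∂y = -0.004000.
Flow direction (−∇h) has components (+0.004000 E, +0.004000 N).
Azimuth = atan2(E, N) = atan2(+0.004000, +0.004000) = 45.0° ≈ 045°.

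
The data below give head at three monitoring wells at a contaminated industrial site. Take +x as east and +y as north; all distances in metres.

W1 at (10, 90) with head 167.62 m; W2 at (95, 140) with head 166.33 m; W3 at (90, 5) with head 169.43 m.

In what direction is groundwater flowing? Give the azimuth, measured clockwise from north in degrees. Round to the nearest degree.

004°

Differences from W1: to W2 (Δx, Δy, Δh) = (85, 50, -1.29); to W3 = (80, -85, +1.81).
Determinant of the coordinate differences = 85·(-85) − 80·50 = -11225.
∂h/∂x = [(-1.29)·(-85) − (+1.81)·50] / -11225 = -0.001706
∂h/∂y = [85·(+1.81) − 80·(-1.29)] / -11225 = -0.02290
Flow direction (−∇h) has components (+0.001706 E, +0.02290 N).
Azimuth = atan2(E, N) = atan2(+0.001706, +0.02290) = 4.3° ≈ 004°.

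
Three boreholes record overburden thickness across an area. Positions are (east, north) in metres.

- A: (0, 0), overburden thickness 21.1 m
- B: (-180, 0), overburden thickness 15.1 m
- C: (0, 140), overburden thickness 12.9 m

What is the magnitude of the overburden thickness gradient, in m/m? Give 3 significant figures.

0.0674 m/m

∂d/∂x = (15.1 − 21.1) / (-180 − 0) = +0.03333
∂d/∂y = (12.9 − 21.1) / (140 − 0) = -0.05857
|∇f| = √(0.03333² + -0.05857²) = 0.06739 m/m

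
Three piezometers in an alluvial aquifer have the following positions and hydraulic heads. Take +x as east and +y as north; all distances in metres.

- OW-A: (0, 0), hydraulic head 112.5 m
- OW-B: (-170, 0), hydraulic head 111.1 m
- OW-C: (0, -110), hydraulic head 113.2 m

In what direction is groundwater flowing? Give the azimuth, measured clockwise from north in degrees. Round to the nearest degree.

308°

∂h/∂x = (111.1 − 112.5) / (-170 − 0) = +0.008235
∂h/∂y = (113.2 − 112.5) / (-110 − 0) = -0.006364
Flow direction (−∇h) has components (-0.008235 E, +0.006364 N).
Azimuth = atan2(E, N) = atan2(-0.008235, +0.006364) = 307.7° ≈ 308°.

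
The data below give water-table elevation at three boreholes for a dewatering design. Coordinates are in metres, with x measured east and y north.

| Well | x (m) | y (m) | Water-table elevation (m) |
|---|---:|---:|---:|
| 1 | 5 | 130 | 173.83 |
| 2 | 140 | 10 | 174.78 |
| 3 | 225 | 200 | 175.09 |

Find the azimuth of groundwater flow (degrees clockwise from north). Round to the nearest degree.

280°

Taking 1 as reference: 2−1 = (135, -120, +0.95); 3−1 = (220, 70, +1.26).
Determinant of the coordinate differences = 135·70 − 220·(-120) = 35850.
∂h/∂x = [(+0.95)·70 − (+1.26)·(-120)] / 35850 = +0.006073
∂h/∂y = [135·(+1.26) − 220·(+0.95)] / 35850 = -0.001085
Flow direction (−∇h) has components (-0.006073 E, +0.001085 N).
Azimuth = atan2(E, N) = atan2(-0.006073, +0.001085) = 280.1° ≈ 280°.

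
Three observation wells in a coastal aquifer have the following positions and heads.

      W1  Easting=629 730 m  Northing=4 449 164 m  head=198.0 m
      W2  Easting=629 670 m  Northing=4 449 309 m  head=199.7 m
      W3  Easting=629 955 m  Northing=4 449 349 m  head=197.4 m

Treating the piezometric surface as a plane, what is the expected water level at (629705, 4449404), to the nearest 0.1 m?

Differences from W1: to W2 (Δx, Δy, Δh) = (-60, 145, +1.7); to W3 = (225, 185, -0.6).
Determinant of the coordinate differences = (-60)·185 − 225·145 = -43725.
∂h/∂x = [(+1.7)·185 − (-0.6)·145] / -43725 = -0.009182
∂h/∂y = [(-60)·(-0.6) − 225·(+1.7)] / -43725 = +0.007925
h(629705, 4449404) = 198.0 + (-0.009182)·(-25) + (+0.007925)·(240) = 198.0 +0.230 +1.902 = 200.131 m.

200.1 m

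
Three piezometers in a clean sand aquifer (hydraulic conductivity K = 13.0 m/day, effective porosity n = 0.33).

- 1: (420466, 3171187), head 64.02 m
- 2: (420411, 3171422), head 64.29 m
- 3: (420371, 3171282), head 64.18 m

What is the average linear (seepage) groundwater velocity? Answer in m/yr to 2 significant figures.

Three-point gradient (reference 1): Δ to 2 = (-55, 235, +0.27), Δ to 3 = (-95, 95, +0.16).
∂h/∂x = -0.0006988, ∂h/∂y = +0.0009854 (det = 17100).
|∇h| = √(-0.0006988² + 0.0009854²) = 0.001208
Seepage velocity v = K·i/n = 13.0 × 0.001208 / 0.33 = 0.04759 m/day = 17.38 m/yr.

17 m/yr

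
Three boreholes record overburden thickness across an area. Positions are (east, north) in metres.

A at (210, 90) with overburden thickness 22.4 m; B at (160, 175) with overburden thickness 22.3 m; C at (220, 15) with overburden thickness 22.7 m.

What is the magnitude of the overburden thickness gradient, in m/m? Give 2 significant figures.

Differences from A: to B (Δx, Δy, Δh) = (-50, 85, -0.1); to C = (10, -75, +0.3).
Determinant of the coordinate differences = (-50)·(-75) − 10·85 = 2900.
∂d/∂x = [(-0.1)·(-75) − (+0.3)·85] / 2900 = -0.006207
∂d/∂y = [(-50)·(+0.3) − 10·(-0.1)] / 2900 = -0.004828
|∇f| = √(-0.006207² + -0.004828²) = 0.007864 m/m

0.0079 m/m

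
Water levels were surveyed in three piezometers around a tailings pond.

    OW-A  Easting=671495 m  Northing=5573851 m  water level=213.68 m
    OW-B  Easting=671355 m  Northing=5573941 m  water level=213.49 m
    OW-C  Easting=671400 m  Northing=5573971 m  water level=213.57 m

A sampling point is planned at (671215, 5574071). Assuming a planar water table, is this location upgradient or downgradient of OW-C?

downgradient

With h = a·x + b·y + c and OW-A as origin, the differences give:
  (-140)·a + 90·b = -0.19
  (-95)·a + 120·b = -0.11
Eliminate b (×120 and ×90, subtract): -8250·a = -12.900 → a = ∂h/∂x = +0.001564
Back-substitute: b = ∂h/∂y = +0.0003212.
Head at (671215, 5574071) = 213.68 + (+0.001564)·(-280) + (+0.0003212)·(220) = 213.31 m.
That is lower than the 213.57 m at OW-C, so the point is downgradient.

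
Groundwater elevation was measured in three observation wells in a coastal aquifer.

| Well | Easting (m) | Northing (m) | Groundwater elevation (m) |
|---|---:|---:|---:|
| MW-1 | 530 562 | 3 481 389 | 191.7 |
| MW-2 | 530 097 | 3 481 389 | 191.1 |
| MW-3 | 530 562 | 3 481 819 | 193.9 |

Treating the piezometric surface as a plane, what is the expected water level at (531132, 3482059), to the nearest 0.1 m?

195.9 m

∂h/∂x = (191.1 − 191.7) / (530097 − 530562) = +0.001290
∂h/∂y = (193.9 − 191.7) / (3481819 − 3481389) = +0.005116
h(531132, 3482059) = 191.7 + (+0.001290)·(570) + (+0.005116)·(670) = 191.7 +0.735 +3.428 = 195.863 m.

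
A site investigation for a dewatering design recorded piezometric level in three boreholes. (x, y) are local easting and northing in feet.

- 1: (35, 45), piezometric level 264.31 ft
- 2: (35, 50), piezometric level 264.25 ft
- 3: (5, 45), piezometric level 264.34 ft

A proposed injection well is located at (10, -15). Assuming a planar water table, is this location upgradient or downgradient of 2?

upgradient

Three-point gradient (reference 1): Δ to 2 = (0, 5, -0.06), Δ to 3 = (-30, 0, +0.03).
∂h/∂x = -0.0010000, ∂h/∂y = -0.01200 (det = 150).
Head at (10, -15) = 264.31 + (-0.0010000)·(-25) + (-0.01200)·(-60) = 265.06 ft.
That is higher than the 264.25 ft at 2, so the point is upgradient.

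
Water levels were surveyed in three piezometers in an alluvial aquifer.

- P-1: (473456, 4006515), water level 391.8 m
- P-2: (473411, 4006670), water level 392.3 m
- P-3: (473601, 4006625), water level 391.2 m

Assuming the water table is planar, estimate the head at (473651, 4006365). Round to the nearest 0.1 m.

Three-point gradient (reference P-1): Δ to P-2 = (-45, 155, +0.5), Δ to P-3 = (145, 110, -0.6).
∂h/∂x = -0.005397, ∂h/∂y = +0.001659 (det = -27425).
h(473651, 4006365) = 391.8 + (-0.005397)·(195) + (+0.001659)·(-150) = 391.8 -1.052 -0.249 = 390.499 m.

390.5 m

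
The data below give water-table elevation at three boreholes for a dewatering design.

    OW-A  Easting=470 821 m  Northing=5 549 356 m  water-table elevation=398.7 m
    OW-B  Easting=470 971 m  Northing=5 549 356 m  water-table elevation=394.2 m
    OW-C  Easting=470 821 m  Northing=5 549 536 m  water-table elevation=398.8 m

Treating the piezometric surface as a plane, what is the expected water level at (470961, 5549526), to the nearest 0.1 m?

394.6 m

∂h/∂x = (394.2 − 398.7) / (470971 − 470821) = -0.03000
∂h/∂y = (398.8 − 398.7) / (5549536 − 5549356) = +0.0005556
h(470961, 5549526) = 398.7 + (-0.03000)·(140) + (+0.0005556)·(170) = 398.7 -4.200 +0.094 = 394.594 m.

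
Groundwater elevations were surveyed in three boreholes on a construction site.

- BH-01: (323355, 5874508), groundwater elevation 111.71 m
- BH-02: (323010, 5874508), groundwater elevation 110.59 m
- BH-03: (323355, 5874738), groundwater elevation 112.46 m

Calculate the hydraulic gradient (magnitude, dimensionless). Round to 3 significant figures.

0.00460

∂h/∂x = (110.59 − 111.71) / (323010 − 323355) = +0.003246
∂h/∂y = (112.46 − 111.71) / (5874738 − 5874508) = +0.003261
|∇h| = √(0.003246² + 0.003261²) = 0.004601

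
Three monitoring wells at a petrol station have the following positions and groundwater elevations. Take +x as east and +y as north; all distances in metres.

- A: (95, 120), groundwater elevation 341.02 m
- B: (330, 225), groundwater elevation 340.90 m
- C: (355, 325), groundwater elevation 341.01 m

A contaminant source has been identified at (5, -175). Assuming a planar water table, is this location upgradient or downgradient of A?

Three-point gradient (reference A): Δ to B = (235, 105, -0.12), Δ to C = (260, 205, -0.01).
∂h/∂x = -0.001128, ∂h/∂y = +0.001382 (det = 20875).
Head at (5, -175) = 341.02 + (-0.001128)·(-90) + (+0.001382)·(-295) = 340.71 m.
That is lower than the 341.02 m at A, so the point is downgradient.

downgradient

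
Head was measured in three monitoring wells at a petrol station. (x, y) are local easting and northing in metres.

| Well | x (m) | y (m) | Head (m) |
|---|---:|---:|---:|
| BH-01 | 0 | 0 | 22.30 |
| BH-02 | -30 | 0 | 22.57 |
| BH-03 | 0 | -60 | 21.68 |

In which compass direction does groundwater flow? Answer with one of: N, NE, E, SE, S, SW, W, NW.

∂h/∂x = (22.57 − 22.30) / (-30 − 0) = -0.009000
∂h/∂y = (21.68 − 22.30) / (-60 − 0) = +0.01033
Flow = −∇h = (+0.009000 east, -0.01033 north), which points southeast.

SE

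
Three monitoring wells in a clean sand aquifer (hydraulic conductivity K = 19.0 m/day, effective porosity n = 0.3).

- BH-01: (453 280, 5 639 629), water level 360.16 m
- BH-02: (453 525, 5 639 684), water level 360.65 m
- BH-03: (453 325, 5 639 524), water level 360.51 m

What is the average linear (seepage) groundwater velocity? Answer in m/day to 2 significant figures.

0.21 m/day

Differences from BH-01: to BH-02 (Δx, Δy, Δh) = (245, 55, +0.49); to BH-03 = (45, -105, +0.35).
Determinant of the coordinate differences = 245·(-105) − 45·55 = -28200.
∂h/∂x = [(+0.49)·(-105) − (+0.35)·55] / -28200 = +0.002507
∂h/∂y = [245·(+0.35) − 45·(+0.49)] / -28200 = -0.002259
|∇h| = √(0.002507² + -0.002259²) = 0.003375
Seepage velocity v = K·i/n = 19.0 × 0.003375 / 0.3 = 0.2138 m/day.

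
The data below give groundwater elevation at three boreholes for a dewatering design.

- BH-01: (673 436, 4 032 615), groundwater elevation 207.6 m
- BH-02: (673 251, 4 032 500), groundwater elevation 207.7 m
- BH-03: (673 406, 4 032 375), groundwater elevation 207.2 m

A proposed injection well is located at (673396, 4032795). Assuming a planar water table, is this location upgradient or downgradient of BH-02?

upgradient

Three-point gradient (reference BH-01): Δ to BH-02 = (-185, -115, +0.1), Δ to BH-03 = (-30, -240, -0.4).
∂h/∂x = -0.001709, ∂h/∂y = +0.001880 (det = 40950).
Head at (673396, 4032795) = 207.6 + (-0.001709)·(-40) + (+0.001880)·(180) = 208.01 m.
That is higher than the 207.7 m at BH-02, so the point is upgradient.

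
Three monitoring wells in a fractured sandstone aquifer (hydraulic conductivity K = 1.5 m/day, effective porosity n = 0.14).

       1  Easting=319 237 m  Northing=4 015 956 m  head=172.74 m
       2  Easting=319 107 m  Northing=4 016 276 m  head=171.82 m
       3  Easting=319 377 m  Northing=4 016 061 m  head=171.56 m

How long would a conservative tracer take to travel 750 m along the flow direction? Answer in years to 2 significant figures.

28 years

Differences from 1: to 2 (Δx, Δy, Δh) = (-130, 320, -0.92); to 3 = (140, 105, -1.18).
Solve a·Δx + b·Δy = Δh: det = (-130)·105 − 140·320 = -58450.
∂h/∂x = [(-0.92)·105 − (-1.18)·320] / -58450 = -0.004808
∂h/∂y = [(-130)·(-1.18) − 140·(-0.92)] / -58450 = -0.004828
|∇h| = √(-0.004808² + -0.004828²) = 0.006814
Seepage velocity v = K·i/n = 1.5 × 0.006814 / 0.14 = 0.07301 m/day.
t = 750 / 0.07301 = 1.027e+04 days = 28.1 years.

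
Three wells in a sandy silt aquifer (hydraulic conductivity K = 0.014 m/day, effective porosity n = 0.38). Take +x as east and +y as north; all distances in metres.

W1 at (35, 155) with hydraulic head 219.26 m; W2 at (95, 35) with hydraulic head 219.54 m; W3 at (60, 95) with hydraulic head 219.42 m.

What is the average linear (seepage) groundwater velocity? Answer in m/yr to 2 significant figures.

Three-point gradient (reference W1): Δ to W2 = (60, -120, +0.28), Δ to W3 = (25, -60, +0.16).
∂h/∂x = -0.004000, ∂h/∂y = -0.004333 (det = -600).
|∇h| = √(-0.004000² + -0.004333²) = 0.005897
Seepage velocity v = K·i/n = 0.014 × 0.005897 / 0.38 = 0.0002173 m/day = 0.07937 m/yr.

0.079 m/yr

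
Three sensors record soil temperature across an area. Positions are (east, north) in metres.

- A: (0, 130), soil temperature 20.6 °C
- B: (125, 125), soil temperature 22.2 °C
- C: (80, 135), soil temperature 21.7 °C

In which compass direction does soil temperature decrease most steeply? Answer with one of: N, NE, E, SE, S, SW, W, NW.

SW

Taking A as reference: B−A = (125, -5, +1.6); C−A = (80, 5, +1.1).
Solve a·Δx + b·Δy = ΔT: det = 125·5 − 80·(-5) = 1025.
∂T/∂x = [(+1.6)·5 − (+1.1)·(-5)] / 1025 = +0.01317
∂T/∂y = [125·(+1.1) − 80·(+1.6)] / 1025 = +0.009268
Steepest decrease is along −∇f = (-0.01317 E, -0.009268 N) → southwest.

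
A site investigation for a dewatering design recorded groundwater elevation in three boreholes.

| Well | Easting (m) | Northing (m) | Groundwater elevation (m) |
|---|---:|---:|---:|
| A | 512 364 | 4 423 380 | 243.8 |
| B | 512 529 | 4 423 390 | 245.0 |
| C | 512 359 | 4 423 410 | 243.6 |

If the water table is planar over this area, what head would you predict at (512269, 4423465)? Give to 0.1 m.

242.6 m

Taking A as reference: B−A = (165, 10, +1.2); C−A = (-5, 30, -0.2).
Solve a·Δx + b·Δy = Δh: det = 165·30 − (-5)·10 = 5000.
∂h/∂x = [(+1.2)·30 − (-0.2)·10] / 5000 = +0.007600
∂h/∂y = [165·(-0.2) − (-5)·(+1.2)] / 5000 = -0.005400
h(512269, 4423465) = 243.8 + (+0.007600)·(-95) + (-0.005400)·(85) = 243.8 -0.722 -0.459 = 242.619 m.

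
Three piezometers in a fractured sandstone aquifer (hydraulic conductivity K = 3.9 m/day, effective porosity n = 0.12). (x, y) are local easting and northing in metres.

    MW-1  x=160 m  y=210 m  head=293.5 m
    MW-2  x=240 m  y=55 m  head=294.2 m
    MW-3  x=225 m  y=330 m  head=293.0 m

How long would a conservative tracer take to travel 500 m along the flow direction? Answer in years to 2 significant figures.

Taking MW-1 as reference: MW-2−MW-1 = (80, -155, +0.7); MW-3−MW-1 = (65, 120, -0.5).
Determinant of the coordinate differences = 80·120 − 65·(-155) = 19675.
∂h/∂x = [(+0.7)·120 − (-0.5)·(-155)] / 19675 = +0.0003304
∂h/∂y = [80·(-0.5) − 65·(+0.7)] / 19675 = -0.004346
|∇h| = √(0.0003304² + -0.004346²) = 0.004359
Seepage velocity v = K·i/n = 3.9 × 0.004359 / 0.12 = 0.1417 m/day.
t = 500 / 0.1417 = 3529 days = 9.66 years.

9.7 years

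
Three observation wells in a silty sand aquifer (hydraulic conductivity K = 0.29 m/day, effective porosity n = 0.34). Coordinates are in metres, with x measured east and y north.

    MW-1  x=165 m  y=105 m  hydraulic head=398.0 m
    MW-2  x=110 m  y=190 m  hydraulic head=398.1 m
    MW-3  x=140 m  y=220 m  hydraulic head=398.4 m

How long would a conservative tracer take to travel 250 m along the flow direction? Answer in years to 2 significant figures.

Three-point gradient (reference MW-1): Δ to MW-2 = (-55, 85, +0.1), Δ to MW-3 = (-25, 115, +0.4).
∂h/∂x = +0.005357, ∂h/∂y = +0.004643 (det = -4200).
|∇h| = √(0.005357² + 0.004643²) = 0.007089
Seepage velocity v = K·i/n = 0.29 × 0.007089 / 0.34 = 0.006046 m/day.
t = 250 / 0.006046 = 4.135e+04 days = 113 years.

110 years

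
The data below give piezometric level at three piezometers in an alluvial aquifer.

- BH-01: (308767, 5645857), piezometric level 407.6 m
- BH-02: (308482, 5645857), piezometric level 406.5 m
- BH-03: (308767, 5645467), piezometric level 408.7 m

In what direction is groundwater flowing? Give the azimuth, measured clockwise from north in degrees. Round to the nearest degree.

306°

∂h/∂x = (406.5 − 407.6) / (308482 − 308767) = +0.003860
∂h/∂y = (408.7 − 407.6) / (5645467 − 5645857) = -0.002821
Flow direction (−∇h) has components (-0.003860 E, +0.002821 N).
Azimuth = atan2(E, N) = atan2(-0.003860, +0.002821) = 306.2° ≈ 306°.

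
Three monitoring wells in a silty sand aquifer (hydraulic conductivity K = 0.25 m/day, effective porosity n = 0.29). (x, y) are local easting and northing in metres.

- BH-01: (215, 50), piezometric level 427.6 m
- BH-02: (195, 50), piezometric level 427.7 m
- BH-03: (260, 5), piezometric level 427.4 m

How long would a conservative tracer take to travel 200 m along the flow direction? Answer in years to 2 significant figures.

130 years

Three-point gradient (reference BH-01): Δ to BH-02 = (-20, 0, +0.1), Δ to BH-03 = (45, -45, -0.2).
∂h/∂x = -0.005000, ∂h/∂y = -0.0005556 (det = 900).
|∇h| = √(-0.005000² + -0.0005556²) = 0.005031
Seepage velocity v = K·i/n = 0.25 × 0.005031 / 0.29 = 0.004337 m/day.
t = 200 / 0.004337 = 4.611e+04 days = 126 years.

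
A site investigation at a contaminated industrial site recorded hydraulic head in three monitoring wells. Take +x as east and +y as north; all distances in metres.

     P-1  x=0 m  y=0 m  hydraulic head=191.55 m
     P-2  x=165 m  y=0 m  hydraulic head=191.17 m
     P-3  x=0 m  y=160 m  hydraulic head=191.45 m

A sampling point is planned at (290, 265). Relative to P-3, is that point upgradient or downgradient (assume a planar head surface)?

∂h/∂x = (191.17 − 191.55) / (165 − 0) = -0.002303
∂h/∂y = (191.45 − 191.55) / (160 − 0) = -0.0006250
Head at (290, 265) = 191.55 + (-0.002303)·(290) + (-0.0006250)·(265) = 190.72 m.
That is lower than the 191.45 m at P-3, so the point is downgradient.

downgradient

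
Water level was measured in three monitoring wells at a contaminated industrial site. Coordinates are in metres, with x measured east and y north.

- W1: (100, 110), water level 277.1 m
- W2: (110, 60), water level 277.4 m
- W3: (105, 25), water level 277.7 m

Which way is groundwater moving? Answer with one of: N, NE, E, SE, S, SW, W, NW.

Taking W1 as reference: W2−W1 = (10, -50, +0.3); W3−W1 = (5, -85, +0.6).
Determinant of the coordinate differences = 10·(-85) − 5·(-50) = -600.
∂h/∂x = [(+0.3)·(-85) − (+0.6)·(-50)] / -600 = -0.007500
∂h/∂y = [10·(+0.6) − 5·(+0.3)] / -600 = -0.007500
Flow = −∇h = (+0.007500 east, +0.007500 north), which points northeast.

NE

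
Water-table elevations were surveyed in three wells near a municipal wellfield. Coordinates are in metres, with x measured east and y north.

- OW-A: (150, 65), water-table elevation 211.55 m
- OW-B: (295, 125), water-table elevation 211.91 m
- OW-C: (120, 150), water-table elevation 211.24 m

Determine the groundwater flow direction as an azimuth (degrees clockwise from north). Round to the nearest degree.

305°

Taking OW-A as reference: OW-B−OW-A = (145, 60, +0.36); OW-C−OW-A = (-30, 85, -0.31).
Determinant of the coordinate differences = 145·85 − (-30)·60 = 14125.
∂h/∂x = [(+0.36)·85 − (-0.31)·60] / 14125 = +0.003483
∂h/∂y = [145·(-0.31) − (-30)·(+0.36)] / 14125 = -0.002418
Flow direction (−∇h) has components (-0.003483 E, +0.002418 N).
Azimuth = atan2(E, N) = atan2(-0.003483, +0.002418) = 304.8° ≈ 305°.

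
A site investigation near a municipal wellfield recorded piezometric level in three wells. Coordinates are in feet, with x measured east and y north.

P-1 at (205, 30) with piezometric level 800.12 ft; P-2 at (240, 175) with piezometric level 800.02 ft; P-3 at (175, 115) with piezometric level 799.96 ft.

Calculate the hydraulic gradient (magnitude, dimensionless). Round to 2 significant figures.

0.0023

Taking P-1 as reference: P-2−P-1 = (35, 145, -0.10); P-3−P-1 = (-30, 85, -0.16).
Determinant of the coordinate differences = 35·85 − (-30)·145 = 7325.
∂h/∂x = [(-0.10)·85 − (-0.16)·145] / 7325 = +0.002007
∂h/∂y = [35·(-0.16) − (-30)·(-0.10)] / 7325 = -0.001174
|∇h| = √(0.002007² + -0.001174²) = 0.002325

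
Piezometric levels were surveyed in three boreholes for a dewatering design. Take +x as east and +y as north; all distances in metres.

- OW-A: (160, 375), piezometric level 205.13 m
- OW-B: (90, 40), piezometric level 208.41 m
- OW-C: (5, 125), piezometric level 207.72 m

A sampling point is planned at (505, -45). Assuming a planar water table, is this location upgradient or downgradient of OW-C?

Differences from OW-A: to OW-B (Δx, Δy, Δh) = (-70, -335, +3.28); to OW-C = (-155, -250, +2.59).
Solve a·Δx + b·Δy = Δh: det = (-70)·(-250) − (-155)·(-335) = -34425.
∂h/∂x = [(+3.28)·(-250) − (+2.59)·(-335)] / -34425 = -0.001384
∂h/∂y = [(-70)·(+2.59) − (-155)·(+3.28)] / -34425 = -0.009502
Head at (505, -45) = 205.13 + (-0.001384)·(345) + (-0.009502)·(-420) = 208.64 m.
That is higher than the 207.72 m at OW-C, so the point is upgradient.

upgradient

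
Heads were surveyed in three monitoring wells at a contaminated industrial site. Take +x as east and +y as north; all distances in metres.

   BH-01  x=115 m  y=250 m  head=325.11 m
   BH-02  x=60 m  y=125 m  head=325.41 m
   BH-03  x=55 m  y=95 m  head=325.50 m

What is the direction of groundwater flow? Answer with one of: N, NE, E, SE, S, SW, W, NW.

With h = a·x + b·y + c and BH-01 as origin, the differences give:
  (-55)·a + (-125)·b = +0.30
  (-60)·a + (-155)·b = +0.39
Eliminate b (×(-155) and ×(-125), subtract): 1025·a = 2.250 → a = ∂h/∂x = +0.002195
Back-substitute: b = ∂h/∂y = -0.003366.
Flow = −∇h = (-0.002195 east, +0.003366 north), which points northwest.

NW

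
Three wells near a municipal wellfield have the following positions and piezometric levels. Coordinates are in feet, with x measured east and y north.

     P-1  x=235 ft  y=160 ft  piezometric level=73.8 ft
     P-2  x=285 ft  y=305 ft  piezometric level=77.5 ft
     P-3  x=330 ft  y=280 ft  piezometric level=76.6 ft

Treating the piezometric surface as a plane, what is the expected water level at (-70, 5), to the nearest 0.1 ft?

71.1 ft

Three-point gradient (reference P-1): Δ to P-2 = (50, 145, +3.7), Δ to P-3 = (95, 120, +2.8).
∂h/∂x = -0.004887, ∂h/∂y = +0.02720 (det = -7775).
h(-70, 5) = 73.8 + (-0.004887)·(-305) + (+0.02720)·(-155) = 73.8 +1.491 -4.216 = 71.074 ft.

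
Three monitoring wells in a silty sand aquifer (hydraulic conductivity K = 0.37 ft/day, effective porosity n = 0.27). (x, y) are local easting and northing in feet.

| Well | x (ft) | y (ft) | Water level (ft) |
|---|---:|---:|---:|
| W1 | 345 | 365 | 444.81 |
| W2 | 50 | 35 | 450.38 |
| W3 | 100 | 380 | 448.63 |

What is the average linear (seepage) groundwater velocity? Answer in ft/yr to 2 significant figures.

8.0 ft/yr

With h = a·x + b·y + c and W1 as origin, the differences give:
  (-295)·a + (-330)·b = +5.57
  (-245)·a + 15·b = +3.82
Eliminate b (×15 and ×(-330), subtract): -85275·a = 1344.150 → a = ∂h/∂x = -0.01576
Back-substitute: b = ∂h/∂y = -0.002788.
|∇h| = √(-0.01576² + -0.002788²) = 0.016
Seepage velocity v = K·i/n = 0.37 × 0.016 / 0.27 = 0.02193 ft/day = 8.01 ft/yr.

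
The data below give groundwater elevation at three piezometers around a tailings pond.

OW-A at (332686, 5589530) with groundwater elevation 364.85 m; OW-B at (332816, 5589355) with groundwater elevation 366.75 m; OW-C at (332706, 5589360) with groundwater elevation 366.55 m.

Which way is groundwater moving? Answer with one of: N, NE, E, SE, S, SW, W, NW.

N

With h = a·x + b·y + c and OW-A as origin, the differences give:
  130·a + (-175)·b = +1.90
  20·a + (-170)·b = +1.70
Eliminate b (×(-170) and ×(-175), subtract): -18600·a = -25.500 → a = ∂h/∂x = +0.001371
Back-substitute: b = ∂h/∂y = -0.009839.
Flow = −∇h = (-0.001371 east, +0.009839 north), which points north.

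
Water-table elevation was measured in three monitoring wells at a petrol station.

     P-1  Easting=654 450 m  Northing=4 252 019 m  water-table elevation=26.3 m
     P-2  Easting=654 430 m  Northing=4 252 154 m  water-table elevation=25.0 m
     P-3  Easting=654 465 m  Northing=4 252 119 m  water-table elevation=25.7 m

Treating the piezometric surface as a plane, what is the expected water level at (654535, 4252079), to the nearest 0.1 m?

With h = a·x + b·y + c and P-1 as origin, the differences give:
  (-20)·a + 135·b = -1.3
  15·a + 100·b = -0.6
Eliminate b (×100 and ×135, subtract): -4025·a = -49.00 → a = ∂h/∂x = +0.01217
Back-substitute: b = ∂h/∂y = -0.007826.
h(654535, 4252079) = 26.3 + (+0.01217)·(85) + (-0.007826)·(60) = 26.3 +1.035 -0.470 = 26.865 m.

26.9 m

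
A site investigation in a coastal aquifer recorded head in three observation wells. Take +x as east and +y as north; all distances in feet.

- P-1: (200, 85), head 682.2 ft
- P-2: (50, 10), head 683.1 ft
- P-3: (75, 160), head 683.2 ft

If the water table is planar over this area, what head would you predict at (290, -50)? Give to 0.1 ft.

681.3 ft

With h = a·x + b·y + c and P-1 as origin, the differences give:
  (-150)·a + (-75)·b = +0.9
  (-125)·a + 75·b = +1.0
Eliminate b (×75 and ×(-75), subtract): -20625·a = 142.50 → a = ∂h/∂x = -0.006909
Back-substitute: b = ∂h/∂y = +0.001818.
h(290, -50) = 682.2 + (-0.006909)·(90) + (+0.001818)·(-135) = 682.2 -0.622 -0.245 = 681.333 ft.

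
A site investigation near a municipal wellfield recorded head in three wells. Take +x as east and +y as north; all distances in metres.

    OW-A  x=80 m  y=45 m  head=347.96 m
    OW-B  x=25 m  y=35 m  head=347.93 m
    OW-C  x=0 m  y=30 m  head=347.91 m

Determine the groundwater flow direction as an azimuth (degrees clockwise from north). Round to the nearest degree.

172°

Differences from OW-A: to OW-B (Δx, Δy, Δh) = (-55, -10, -0.03); to OW-C = (-80, -15, -0.05).
Determinant of the coordinate differences = (-55)·(-15) − (-80)·(-10) = 25.
∂h/∂x = [(-0.03)·(-15) − (-0.05)·(-10)] / 25 = -0.002000
∂h/∂y = [(-55)·(-0.05) − (-80)·(-0.03)] / 25 = +0.01400
Flow direction (−∇h) has components (+0.002000 E, -0.01400 N).
Azimuth = atan2(E, N) = atan2(+0.002000, -0.01400) = 171.9° ≈ 172°.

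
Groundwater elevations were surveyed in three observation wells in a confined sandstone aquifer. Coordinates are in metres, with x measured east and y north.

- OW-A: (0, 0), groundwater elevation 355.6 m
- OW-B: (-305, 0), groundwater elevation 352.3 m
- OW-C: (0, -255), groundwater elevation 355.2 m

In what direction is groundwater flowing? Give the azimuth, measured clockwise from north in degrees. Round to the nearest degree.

∂h/∂x = (352.3 − 355.6) / (-305 − 0) = +0.01082
∂h/∂y = (355.2 − 355.6) / (-255 − 0) = +0.001569
Flow direction (−∇h) has components (-0.01082 E, -0.001569 N).
Azimuth = atan2(E, N) = atan2(-0.01082, -0.001569) = 261.8° ≈ 262°.

262°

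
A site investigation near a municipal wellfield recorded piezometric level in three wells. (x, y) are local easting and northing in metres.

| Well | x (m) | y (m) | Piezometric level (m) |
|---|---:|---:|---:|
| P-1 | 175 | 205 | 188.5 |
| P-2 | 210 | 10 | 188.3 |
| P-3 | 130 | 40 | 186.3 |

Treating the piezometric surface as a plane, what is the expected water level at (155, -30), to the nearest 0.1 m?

Differences from P-1: to P-2 (Δx, Δy, Δh) = (35, -195, -0.2); to P-3 = (-45, -165, -2.2).
Solve a·Δx + b·Δy = Δh: det = 35·(-165) − (-45)·(-195) = -14550.
∂h/∂x = [(-0.2)·(-165) − (-2.2)·(-195)] / -14550 = +0.02722
∂h/∂y = [35·(-2.2) − (-45)·(-0.2)] / -14550 = +0.005911
h(155, -30) = 188.5 + (+0.02722)·(-20) + (+0.005911)·(-235) = 188.5 -0.544 -1.389 = 186.567 m.

186.6 m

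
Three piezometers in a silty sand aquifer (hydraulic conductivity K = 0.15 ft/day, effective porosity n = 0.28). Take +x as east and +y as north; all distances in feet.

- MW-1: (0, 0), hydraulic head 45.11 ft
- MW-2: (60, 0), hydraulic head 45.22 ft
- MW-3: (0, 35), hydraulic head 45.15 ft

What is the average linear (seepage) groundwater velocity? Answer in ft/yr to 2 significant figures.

∂h/∂x = (45.22 − 45.11) / (60 − 0) = +0.001833
∂h/∂y = (45.15 − 45.11) / (35 − 0) = +0.001143
|∇h| = √(0.001833² + 0.001143²) = 0.00216
Seepage velocity v = K·i/n = 0.15 × 0.00216 / 0.28 = 0.001157 ft/day = 0.4226 ft/yr.

0.42 ft/yr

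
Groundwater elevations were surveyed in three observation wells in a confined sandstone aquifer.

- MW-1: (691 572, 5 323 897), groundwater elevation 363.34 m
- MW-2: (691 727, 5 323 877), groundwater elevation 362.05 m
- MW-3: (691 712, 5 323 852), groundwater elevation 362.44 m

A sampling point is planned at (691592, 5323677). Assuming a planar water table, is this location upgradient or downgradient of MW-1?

upgradient

With h = a·x + b·y + c and MW-1 as origin, the differences give:
  155·a + (-20)·b = -1.29
  140·a + (-45)·b = -0.90
Eliminate b (×(-45) and ×(-20), subtract): -4175·a = 40.050 → a = ∂h/∂x = -0.009593
Back-substitute: b = ∂h/∂y = -0.009844.
Head at (691592, 5323677) = 363.34 + (-0.009593)·(20) + (-0.009844)·(-220) = 365.31 m.
That is higher than the 363.34 m at MW-1, so the point is upgradient.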